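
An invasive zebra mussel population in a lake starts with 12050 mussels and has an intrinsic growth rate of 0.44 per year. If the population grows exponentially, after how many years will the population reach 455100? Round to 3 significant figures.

8.25 years

Set N₀·e^(rt) = 455100: e^(0.44·t) = 455100/12050 = 37.768.
0.44·t = ln(37.768) = 3.6315, so t = 3.6315/0.44 = 8.2533.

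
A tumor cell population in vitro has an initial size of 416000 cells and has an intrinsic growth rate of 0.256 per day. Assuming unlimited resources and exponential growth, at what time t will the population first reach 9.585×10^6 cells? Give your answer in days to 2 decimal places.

Set N₀·e^(rt) = 9.585×10^6: e^(0.256·t) = 9.585×10^6/416000 = 23.041.
0.256·t = ln(23.041) = 3.1373, so t = 3.1373/0.256 = 12.255.

12.25 days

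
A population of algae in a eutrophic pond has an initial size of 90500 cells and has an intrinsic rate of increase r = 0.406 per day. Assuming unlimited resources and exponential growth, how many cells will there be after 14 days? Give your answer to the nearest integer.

26618183 cells

N(t) = N₀·e^(rt) = 90500 × e^(0.406×14) = 90500 × e^5.684.
e^5.684 ≈ 294.12, so N ≈ 90500 × 294.12 = 2.661818×10^7.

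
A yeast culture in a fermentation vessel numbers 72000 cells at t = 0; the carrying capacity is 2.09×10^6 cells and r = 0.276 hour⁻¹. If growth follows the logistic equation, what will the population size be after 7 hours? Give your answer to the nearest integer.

413039 cells

A = (K − N₀)/N₀ = (2.09×10^6 − 72000)/72000 = 28.028.
N(t) = K/(1 + A·e^(−rt)) = 2.09×10^6/(1 + 28.028×e^(−0.276×7)).
e^(−1.932) = 0.14486; denominator = 1 + 28.028×0.14486 = 5.0601.
N = 2.09×10^6/5.0601 = 413039.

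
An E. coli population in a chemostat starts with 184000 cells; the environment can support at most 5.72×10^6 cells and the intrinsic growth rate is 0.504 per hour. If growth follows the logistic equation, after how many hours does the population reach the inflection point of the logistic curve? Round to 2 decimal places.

Logistic growth is fastest at N = K/2 = 2.86×10^6.
A = (K − N₀)/N₀ = 30.087. Set K/(1 + A·e^(−rt)) = K/2 → A·e^(−rt) = 1.
e^(−0.504t) = 1/30.087 = 0.033237, so t = ln(30.087)/0.504 = 3.4041/0.504 = 6.7542.

6.75 hours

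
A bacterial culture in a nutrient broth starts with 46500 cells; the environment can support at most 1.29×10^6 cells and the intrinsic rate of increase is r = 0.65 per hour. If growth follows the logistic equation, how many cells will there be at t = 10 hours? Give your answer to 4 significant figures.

1240000 cells

A = (K − N₀)/N₀ = (1.29×10^6 − 46500)/46500 = 26.742.
N(t) = K/(1 + A·e^(−rt)) = 1.29×10^6/(1 + 26.742×e^(−0.65×10)).
e^(−6.5) = 0.0015034; denominator = 1 + 26.742×0.0015034 = 1.0402.
N = 1.29×10^6/1.0402 = 1.24014×10^6.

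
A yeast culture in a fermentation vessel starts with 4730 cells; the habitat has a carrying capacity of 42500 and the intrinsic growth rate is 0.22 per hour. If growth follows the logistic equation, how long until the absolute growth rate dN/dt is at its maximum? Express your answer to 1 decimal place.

9.4 hours

Logistic growth is fastest at N = K/2 = 21250.
A = (K − N₀)/N₀ = 7.9852. Set K/(1 + A·e^(−rt)) = K/2 → A·e^(−rt) = 1.
e^(−0.22t) = 1/7.9852 = 0.125232, so t = ln(7.9852)/0.22 = 2.0776/0.22 = 9.4436.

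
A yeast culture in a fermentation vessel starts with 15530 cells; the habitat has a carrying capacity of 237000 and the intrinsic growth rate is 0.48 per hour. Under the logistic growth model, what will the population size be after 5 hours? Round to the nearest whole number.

103326 cells

A = (K − N₀)/N₀ = (237000 − 15530)/15530 = 14.261.
N(t) = K/(1 + A·e^(−rt)) = 237000/(1 + 14.261×e^(−0.48×5)).
e^(−2.4) = 0.090718; denominator = 1 + 14.261×0.090718 = 2.2937.
N = 237000/2.2937 = 103326.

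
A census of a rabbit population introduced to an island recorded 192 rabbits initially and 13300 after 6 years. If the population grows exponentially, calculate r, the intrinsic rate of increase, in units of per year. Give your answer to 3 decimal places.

From N(t) = N₀·e^(rt): e^(r·6) = 13300/192 = 69.271.
r·6 = ln(69.271) = 4.238, so r = 4.238/6 = 0.70634.

0.706 per year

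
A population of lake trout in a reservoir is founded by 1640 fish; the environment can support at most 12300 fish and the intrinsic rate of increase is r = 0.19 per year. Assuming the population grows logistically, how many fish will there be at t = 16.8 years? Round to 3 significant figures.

A = (K − N₀)/N₀ = (12300 − 1640)/1640 = 6.5.
N(t) = K/(1 + A·e^(−rt)) = 12300/(1 + 6.5×e^(−0.19×16.8)).
e^(−3.192) = 0.04109; denominator = 1 + 6.5×0.04109 = 1.2671.
N = 12300/1.2671 = 9707.34.

9710 fish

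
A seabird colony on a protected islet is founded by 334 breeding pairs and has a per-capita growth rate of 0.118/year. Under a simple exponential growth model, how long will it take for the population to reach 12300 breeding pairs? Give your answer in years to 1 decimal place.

Set N₀·e^(rt) = 12300: e^(0.118·t) = 12300/334 = 36.826.
0.118·t = ln(36.826) = 3.6062, so t = 3.6062/0.118 = 30.561.

30.6 years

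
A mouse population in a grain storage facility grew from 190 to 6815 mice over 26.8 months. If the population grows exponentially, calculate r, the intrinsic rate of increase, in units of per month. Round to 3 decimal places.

From N(t) = N₀·e^(rt): e^(r·26.8) = 6815/190 = 35.868.
r·26.8 = ln(35.868) = 3.5799, so r = 3.5799/26.8 = 0.13358.

0.134 per month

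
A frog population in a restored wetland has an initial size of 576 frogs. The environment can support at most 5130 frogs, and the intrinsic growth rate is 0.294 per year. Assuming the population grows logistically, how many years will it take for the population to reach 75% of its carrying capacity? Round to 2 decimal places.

10.77 years

A = (K − N₀)/N₀ = (5130 − 576)/576 = 7.9062.
Solve 5130/(1 + 7.9062·e^(−0.294t)) = 3847.5: 1 + 7.9062·e^(−0.294t) = 1.3333, so e^(−0.294t) = 0.0421607.
−0.294·t = ln(0.0421607) = -3.1663, so t = 3.1663/0.294 = 10.77.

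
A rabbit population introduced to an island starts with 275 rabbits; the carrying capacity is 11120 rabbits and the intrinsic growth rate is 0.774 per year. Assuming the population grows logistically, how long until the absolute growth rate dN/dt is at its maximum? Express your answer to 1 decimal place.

4.7 years

Logistic growth is fastest at N = K/2 = 5560.
A = (K − N₀)/N₀ = 39.436. Set K/(1 + A·e^(−rt)) = K/2 → A·e^(−rt) = 1.
e^(−0.774t) = 1/39.436 = 0.0253573, so t = ln(39.436)/0.774 = 3.6747/0.774 = 4.7477.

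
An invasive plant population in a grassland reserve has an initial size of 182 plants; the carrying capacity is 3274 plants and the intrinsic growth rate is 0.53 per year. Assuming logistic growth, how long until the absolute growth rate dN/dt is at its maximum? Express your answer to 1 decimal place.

5.3 years

Logistic growth is fastest at N = K/2 = 1637.
A = (K − N₀)/N₀ = 16.989. Set K/(1 + A·e^(−rt)) = K/2 → A·e^(−rt) = 1.
e^(−0.53t) = 1/16.989 = 0.0588616, so t = ln(16.989)/0.53 = 2.8326/0.53 = 5.3445.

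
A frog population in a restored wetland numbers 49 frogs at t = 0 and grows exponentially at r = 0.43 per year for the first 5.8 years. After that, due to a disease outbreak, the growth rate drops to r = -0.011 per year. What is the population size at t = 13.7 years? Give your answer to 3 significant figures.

544 frogs

Phase 1: N(5.8) = 49·e^(0.43×5.8) = 49·e^2.494 = 593.371.
Phase 2 runs for 13.7 − 5.8 = 7.9 years at r = -0.011.
N(13.7) = 593.371·e^(-0.011×7.9) = 593.371·e^-0.0869 = 543.984.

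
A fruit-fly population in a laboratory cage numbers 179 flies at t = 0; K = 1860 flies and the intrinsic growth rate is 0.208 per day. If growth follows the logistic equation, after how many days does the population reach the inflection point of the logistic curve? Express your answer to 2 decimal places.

Logistic growth is fastest at N = K/2 = 930.
A = (K − N₀)/N₀ = 9.3911. Set K/(1 + A·e^(−rt)) = K/2 → A·e^(−rt) = 1.
e^(−0.208t) = 1/9.3911 = 0.106484, so t = ln(9.3911)/0.208 = 2.2398/0.208 = 10.768.

10.77 days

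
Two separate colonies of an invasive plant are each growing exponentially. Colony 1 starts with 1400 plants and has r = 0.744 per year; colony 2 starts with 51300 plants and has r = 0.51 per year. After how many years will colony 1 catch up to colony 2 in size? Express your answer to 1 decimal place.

Set 1400·e^(0.744t) = 51300·e^(0.51t).
e^((0.744 − 0.51)t) = 51300/1400 → e^(0.234·t) = 36.643.
0.234·t = ln(36.643) = 3.6012, so t = 3.6012/0.234 = 15.39.

15.4 years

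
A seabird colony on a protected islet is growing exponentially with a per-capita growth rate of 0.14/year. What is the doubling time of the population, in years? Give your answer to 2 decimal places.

4.95 years

Doubling time t_d = ln(2)/r = 0.6931/0.14 = 4.9511.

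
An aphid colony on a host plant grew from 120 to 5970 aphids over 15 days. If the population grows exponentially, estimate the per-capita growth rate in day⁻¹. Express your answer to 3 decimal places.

From N(t) = N₀·e^(rt): e^(r·15) = 5970/120 = 49.75.
r·15 = ln(49.75) = 3.907, so r = 3.907/15 = 0.26047.

0.260 per day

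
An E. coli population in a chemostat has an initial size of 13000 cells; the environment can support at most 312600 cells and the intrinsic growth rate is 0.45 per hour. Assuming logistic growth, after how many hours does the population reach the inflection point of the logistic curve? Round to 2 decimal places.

Logistic growth is fastest at N = K/2 = 156300.
A = (K − N₀)/N₀ = 23.046. Set K/(1 + A·e^(−rt)) = K/2 → A·e^(−rt) = 1.
e^(−0.45t) = 1/23.046 = 0.0433912, so t = ln(23.046)/0.45 = 3.1375/0.45 = 6.9722.

6.97 hours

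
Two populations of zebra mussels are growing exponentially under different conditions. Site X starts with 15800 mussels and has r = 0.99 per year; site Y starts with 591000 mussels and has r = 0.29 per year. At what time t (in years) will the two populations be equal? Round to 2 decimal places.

5.17 years

Set 15800·e^(0.99t) = 591000·e^(0.29t).
e^((0.99 − 0.29)t) = 591000/15800 → e^(0.7·t) = 37.405.
0.7·t = ln(37.405) = 3.6218, so t = 3.6218/0.7 = 5.174.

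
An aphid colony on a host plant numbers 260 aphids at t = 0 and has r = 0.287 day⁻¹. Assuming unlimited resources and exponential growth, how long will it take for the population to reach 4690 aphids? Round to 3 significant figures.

Set N₀·e^(rt) = 4690: e^(0.287·t) = 4690/260 = 18.038.
0.287·t = ln(18.038) = 2.8925, so t = 2.8925/0.287 = 10.078.

10.1 days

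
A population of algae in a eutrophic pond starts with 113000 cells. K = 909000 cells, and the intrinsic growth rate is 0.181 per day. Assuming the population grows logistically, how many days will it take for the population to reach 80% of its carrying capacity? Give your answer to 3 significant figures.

A = (K − N₀)/N₀ = (909000 − 113000)/113000 = 7.0442.
Solve 909000/(1 + 7.0442·e^(−0.181t)) = 727200: 1 + 7.0442·e^(−0.181t) = 1.25, so e^(−0.181t) = 0.0354899.
−0.181·t = ln(0.0354899) = -3.3385, so t = 3.3385/0.181 = 18.445.

18.4 days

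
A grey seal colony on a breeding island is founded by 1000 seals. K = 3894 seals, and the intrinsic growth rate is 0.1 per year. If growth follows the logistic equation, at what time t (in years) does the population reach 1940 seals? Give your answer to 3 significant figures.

A = (K − N₀)/N₀ = (3894 − 1000)/1000 = 2.894.
Solve 3894/(1 + 2.894·e^(−0.1t)) = 1940: 1 + 2.894·e^(−0.1t) = 2.0072, so e^(−0.1t) = 0.348036.
−0.1·t = ln(0.348036) = -1.0554, so t = 1.0554/0.1 = 10.554.

10.6 years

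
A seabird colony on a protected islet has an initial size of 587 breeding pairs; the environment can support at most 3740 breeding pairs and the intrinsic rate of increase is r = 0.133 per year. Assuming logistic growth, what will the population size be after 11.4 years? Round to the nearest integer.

1716 breeding pairs

A = (K − N₀)/N₀ = (3740 − 587)/587 = 5.3714.
N(t) = K/(1 + A·e^(−rt)) = 3740/(1 + 5.3714×e^(−0.133×11.4)).
e^(−1.516) = 0.21954; denominator = 1 + 5.3714×0.21954 = 2.1793.
N = 3740/2.1793 = 1716.18.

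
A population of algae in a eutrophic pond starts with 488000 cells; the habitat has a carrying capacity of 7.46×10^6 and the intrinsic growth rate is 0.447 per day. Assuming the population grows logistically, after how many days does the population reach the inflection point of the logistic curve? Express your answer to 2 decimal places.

Logistic growth is fastest at N = K/2 = 3.73×10^6.
A = (K − N₀)/N₀ = 14.287. Set K/(1 + A·e^(−rt)) = K/2 → A·e^(−rt) = 1.
e^(−0.447t) = 1/14.287 = 0.0699943, so t = ln(14.287)/0.447 = 2.6593/0.447 = 5.9493.

5.95 days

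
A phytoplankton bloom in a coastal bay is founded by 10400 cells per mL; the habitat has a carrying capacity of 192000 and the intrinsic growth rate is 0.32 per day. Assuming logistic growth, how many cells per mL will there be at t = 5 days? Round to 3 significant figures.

42400 cells per mL

A = (K − N₀)/N₀ = (192000 − 10400)/10400 = 17.462.
N(t) = K/(1 + A·e^(−rt)) = 192000/(1 + 17.462×e^(−0.32×5)).
e^(−1.6) = 0.2019; denominator = 1 + 17.462×0.2019 = 4.5254.
N = 192000/4.5254 = 42427.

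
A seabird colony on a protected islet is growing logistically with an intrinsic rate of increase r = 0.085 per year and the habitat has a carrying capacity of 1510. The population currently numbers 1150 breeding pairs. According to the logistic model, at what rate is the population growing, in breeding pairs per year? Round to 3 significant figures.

dN/dt = rN(1 − N/K) = 0.085 × 1150 × (1 − 1150/1510).
1 − 1150/1510 = 0.23841; dN/dt = 0.085 × 1150 × 0.23841 = 23.305.

23.3 breeding pairs per year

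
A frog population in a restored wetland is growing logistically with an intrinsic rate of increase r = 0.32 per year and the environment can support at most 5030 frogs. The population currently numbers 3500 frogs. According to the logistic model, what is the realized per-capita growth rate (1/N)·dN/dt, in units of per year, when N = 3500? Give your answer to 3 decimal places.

0.097 per year

(1/N)·dN/dt = r(1 − N/K) = 0.32 × (1 − 3500/5030).
= 0.32 × 0.30417 = 0.097336.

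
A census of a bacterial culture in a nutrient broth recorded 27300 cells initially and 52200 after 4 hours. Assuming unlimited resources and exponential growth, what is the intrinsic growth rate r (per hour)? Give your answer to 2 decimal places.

0.16 per hour

From N(t) = N₀·e^(rt): e^(r·4) = 52200/27300 = 1.9121.
r·4 = ln(1.9121) = 0.6482, so r = 0.6482/4 = 0.16205.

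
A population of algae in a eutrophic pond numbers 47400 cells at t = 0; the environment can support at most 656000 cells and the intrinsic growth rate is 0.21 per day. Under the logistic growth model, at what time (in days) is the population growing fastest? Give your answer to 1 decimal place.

Logistic growth is fastest at N = K/2 = 328000.
A = (K − N₀)/N₀ = 12.84. Set K/(1 + A·e^(−rt)) = K/2 → A·e^(−rt) = 1.
e^(−0.21t) = 1/12.84 = 0.0778837, so t = ln(12.84)/0.21 = 2.5525/0.21 = 12.155.

12.2 days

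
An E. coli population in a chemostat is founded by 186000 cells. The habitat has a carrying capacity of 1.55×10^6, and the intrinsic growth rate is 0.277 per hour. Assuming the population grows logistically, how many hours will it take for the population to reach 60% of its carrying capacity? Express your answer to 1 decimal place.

8.7 hours

A = (K − N₀)/N₀ = (1.55×10^6 − 186000)/186000 = 7.3333.
Solve 1.55×10^6/(1 + 7.3333·e^(−0.277t)) = 930000: 1 + 7.3333·e^(−0.277t) = 1.6667, so e^(−0.277t) = 0.0909091.
−0.277·t = ln(0.0909091) = -2.3979, so t = 2.3979/0.277 = 8.6567.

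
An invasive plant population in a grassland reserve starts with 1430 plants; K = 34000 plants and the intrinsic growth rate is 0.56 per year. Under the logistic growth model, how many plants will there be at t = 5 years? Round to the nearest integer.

14256 plants

A = (K − N₀)/N₀ = (34000 − 1430)/1430 = 22.776.
N(t) = K/(1 + A·e^(−rt)) = 34000/(1 + 22.776×e^(−0.56×5)).
e^(−2.8) = 0.06081; denominator = 1 + 22.776×0.06081 = 2.385.
N = 34000/2.385 = 14255.6.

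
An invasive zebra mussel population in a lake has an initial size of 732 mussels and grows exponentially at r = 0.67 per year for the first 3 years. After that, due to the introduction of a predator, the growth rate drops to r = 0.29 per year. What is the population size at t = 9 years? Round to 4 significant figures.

31130 mussels

Phase 1: N(3) = 732·e^(0.67×3) = 732·e^2.01 = 5463.15.
Phase 2 runs for 9 − 3 = 6 years at r = 0.29.
N(9) = 5463.15·e^(0.29×6) = 5463.15·e^1.74 = 31125.4.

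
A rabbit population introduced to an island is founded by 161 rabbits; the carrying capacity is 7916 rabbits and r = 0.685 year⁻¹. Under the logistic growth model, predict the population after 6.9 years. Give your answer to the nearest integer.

A = (K − N₀)/N₀ = (7916 − 161)/161 = 48.168.
N(t) = K/(1 + A·e^(−rt)) = 7916/(1 + 48.168×e^(−0.685×6.9)).
e^(−4.727) = 0.0088574; denominator = 1 + 48.168×0.0088574 = 1.4266.
N = 7916/1.4266 = 5548.7.

5549 rabbits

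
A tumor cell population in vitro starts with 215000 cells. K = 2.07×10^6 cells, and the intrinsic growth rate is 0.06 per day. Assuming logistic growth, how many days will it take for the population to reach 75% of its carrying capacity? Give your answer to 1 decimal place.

54.2 days

A = (K − N₀)/N₀ = (2.07×10^6 − 215000)/215000 = 8.6279.
Solve 2.07×10^6/(1 + 8.6279·e^(−0.06t)) = 1.5525×10^6: 1 + 8.6279·e^(−0.06t) = 1.3333, so e^(−0.06t) = 0.0386343.
−0.06·t = ln(0.0386343) = -3.2536, so t = 3.2536/0.06 = 54.227.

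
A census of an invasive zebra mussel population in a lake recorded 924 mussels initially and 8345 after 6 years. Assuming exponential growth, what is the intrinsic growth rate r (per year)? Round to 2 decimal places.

From N(t) = N₀·e^(rt): e^(r·6) = 8345/924 = 9.0314.
r·6 = ln(9.0314) = 2.2007, so r = 2.2007/6 = 0.36678.

0.37 per year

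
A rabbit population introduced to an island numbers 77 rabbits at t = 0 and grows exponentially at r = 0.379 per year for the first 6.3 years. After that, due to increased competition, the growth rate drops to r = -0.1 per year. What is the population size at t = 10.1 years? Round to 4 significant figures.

Phase 1: N(6.3) = 77·e^(0.379×6.3) = 77·e^2.388 = 838.408.
Phase 2 runs for 10.1 − 6.3 = 3.8 years at r = -0.1.
N(10.1) = 838.408·e^(-0.1×3.8) = 838.408·e^-0.38 = 573.355.

573.4 rabbits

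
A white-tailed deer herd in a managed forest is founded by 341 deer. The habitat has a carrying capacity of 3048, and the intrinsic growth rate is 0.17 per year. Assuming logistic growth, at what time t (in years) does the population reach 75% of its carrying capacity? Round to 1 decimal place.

18.6 years

A = (K − N₀)/N₀ = (3048 − 341)/341 = 7.9384.
Solve 3048/(1 + 7.9384·e^(−0.17t)) = 2286: 1 + 7.9384·e^(−0.17t) = 1.3333, so e^(−0.17t) = 0.0419899.
−0.17·t = ln(0.0419899) = -3.1703, so t = 3.1703/0.17 = 18.649.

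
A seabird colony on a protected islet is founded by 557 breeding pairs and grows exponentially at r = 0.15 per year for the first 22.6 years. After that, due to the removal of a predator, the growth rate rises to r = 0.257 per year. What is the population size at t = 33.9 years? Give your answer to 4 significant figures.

Phase 1: N(22.6) = 557·e^(0.15×22.6) = 557·e^3.39 = 16523.9.
Phase 2 runs for 33.9 − 22.6 = 11.3 years at r = 0.257.
N(33.9) = 16523.9·e^(0.257×11.3) = 16523.9·e^2.904 = 301542.

301500 breeding pairs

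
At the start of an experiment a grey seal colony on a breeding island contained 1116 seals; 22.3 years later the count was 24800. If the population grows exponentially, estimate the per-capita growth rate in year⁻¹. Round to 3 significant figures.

From N(t) = N₀·e^(rt): e^(r·22.3) = 24800/1116 = 22.222.
r·22.3 = ln(22.222) = 3.1011, so r = 3.1011/22.3 = 0.13906.

0.139 per year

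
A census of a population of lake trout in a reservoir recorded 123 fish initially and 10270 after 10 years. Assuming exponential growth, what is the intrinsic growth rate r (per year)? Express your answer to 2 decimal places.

From N(t) = N₀·e^(rt): e^(r·10) = 10270/123 = 83.496.
r·10 = ln(83.496) = 4.4248, so r = 4.4248/10 = 0.44248.

0.44 per year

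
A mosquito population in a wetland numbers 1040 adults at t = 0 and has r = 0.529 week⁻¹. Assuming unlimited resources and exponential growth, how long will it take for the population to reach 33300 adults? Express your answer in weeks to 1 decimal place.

6.6 weeks

Set N₀·e^(rt) = 33300: e^(0.529·t) = 33300/1040 = 32.019.
0.529·t = ln(32.019) = 3.4663, so t = 3.4663/0.529 = 6.5526.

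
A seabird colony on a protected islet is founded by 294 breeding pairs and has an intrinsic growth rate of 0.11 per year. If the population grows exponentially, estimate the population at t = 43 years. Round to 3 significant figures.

N(t) = N₀·e^(rt) = 294 × e^(0.11×43) = 294 × e^4.73.
e^4.73 ≈ 113.3, so N ≈ 294 × 113.3 = 33308.9.

33300 breeding pairs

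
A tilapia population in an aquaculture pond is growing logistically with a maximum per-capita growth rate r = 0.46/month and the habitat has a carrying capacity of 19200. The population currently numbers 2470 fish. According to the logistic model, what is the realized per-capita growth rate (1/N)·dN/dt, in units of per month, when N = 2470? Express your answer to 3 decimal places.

(1/N)·dN/dt = r(1 − N/K) = 0.46 × (1 − 2470/19200).
= 0.46 × 0.87135 = 0.40082.

0.401 per month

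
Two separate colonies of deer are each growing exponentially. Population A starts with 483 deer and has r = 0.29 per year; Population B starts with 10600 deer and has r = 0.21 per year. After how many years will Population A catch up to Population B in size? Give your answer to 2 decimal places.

38.61 years

Set 483·e^(0.29t) = 10600·e^(0.21t).
e^((0.29 − 0.21)t) = 10600/483 → e^(0.08·t) = 21.946.
0.08·t = ln(21.946) = 3.0886, so t = 3.0886/0.08 = 38.607.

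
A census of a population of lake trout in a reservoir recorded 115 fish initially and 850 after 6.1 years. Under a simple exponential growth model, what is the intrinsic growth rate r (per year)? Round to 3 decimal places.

0.328 per year

From N(t) = N₀·e^(rt): e^(r·6.1) = 850/115 = 7.3913.
r·6.1 = ln(7.3913) = 2.0003, so r = 2.0003/6.1 = 0.32792.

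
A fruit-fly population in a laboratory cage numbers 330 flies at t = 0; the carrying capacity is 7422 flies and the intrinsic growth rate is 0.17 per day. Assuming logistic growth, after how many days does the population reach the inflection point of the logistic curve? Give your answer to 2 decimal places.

18.04 days

Logistic growth is fastest at N = K/2 = 3711.
A = (K − N₀)/N₀ = 21.491. Set K/(1 + A·e^(−rt)) = K/2 → A·e^(−rt) = 1.
e^(−0.17t) = 1/21.491 = 0.0465313, so t = ln(21.491)/0.17 = 3.0676/0.17 = 18.045.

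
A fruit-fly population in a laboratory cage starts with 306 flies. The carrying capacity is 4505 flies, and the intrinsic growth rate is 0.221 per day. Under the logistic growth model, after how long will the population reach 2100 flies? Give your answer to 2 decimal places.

11.24 days

A = (K − N₀)/N₀ = (4505 − 306)/306 = 13.722.
Solve 4505/(1 + 13.722·e^(−0.221t)) = 2100: 1 + 13.722·e^(−0.221t) = 2.1452, so e^(−0.221t) = 0.0834586.
−0.221·t = ln(0.0834586) = -2.4834, so t = 2.4834/0.221 = 11.237.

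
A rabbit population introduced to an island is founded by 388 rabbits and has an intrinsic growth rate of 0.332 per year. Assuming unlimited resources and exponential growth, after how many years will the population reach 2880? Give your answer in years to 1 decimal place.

6.0 years

Set N₀·e^(rt) = 2880: e^(0.332·t) = 2880/388 = 7.4227.
0.332·t = ln(7.4227) = 2.0045, so t = 2.0045/0.332 = 6.0378.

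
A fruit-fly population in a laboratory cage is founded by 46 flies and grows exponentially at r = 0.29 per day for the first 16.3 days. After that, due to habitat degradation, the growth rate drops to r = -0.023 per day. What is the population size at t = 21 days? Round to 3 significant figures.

4660 flies

Phase 1: N(16.3) = 46·e^(0.29×16.3) = 46·e^4.727 = 5195.98.
Phase 2 runs for 21 − 16.3 = 4.7 days at r = -0.023.
N(21) = 5195.98·e^(-0.023×4.7) = 5195.98·e^-0.1081 = 4663.59.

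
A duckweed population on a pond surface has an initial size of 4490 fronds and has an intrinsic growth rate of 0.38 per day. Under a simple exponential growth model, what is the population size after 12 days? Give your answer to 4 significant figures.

429200 fronds

N(t) = N₀·e^(rt) = 4490 × e^(0.38×12) = 4490 × e^4.56.
e^4.56 ≈ 95.583, so N ≈ 4490 × 95.583 = 429170.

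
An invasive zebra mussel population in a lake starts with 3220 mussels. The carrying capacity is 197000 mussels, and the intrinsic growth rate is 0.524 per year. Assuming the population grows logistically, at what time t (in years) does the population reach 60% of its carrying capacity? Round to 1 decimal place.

A = (K − N₀)/N₀ = (197000 − 3220)/3220 = 60.18.
Solve 197000/(1 + 60.18·e^(−0.524t)) = 118200: 1 + 60.18·e^(−0.524t) = 1.6667, so e^(−0.524t) = 0.0110779.
−0.524·t = ln(0.0110779) = -4.5028, so t = 4.5028/0.524 = 8.5931.

8.6 years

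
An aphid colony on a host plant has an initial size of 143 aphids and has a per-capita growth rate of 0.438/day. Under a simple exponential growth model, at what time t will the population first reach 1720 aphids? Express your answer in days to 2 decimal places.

5.68 days

Set N₀·e^(rt) = 1720: e^(0.438·t) = 1720/143 = 12.028.
0.438·t = ln(12.028) = 2.4872, so t = 2.4872/0.438 = 5.6786.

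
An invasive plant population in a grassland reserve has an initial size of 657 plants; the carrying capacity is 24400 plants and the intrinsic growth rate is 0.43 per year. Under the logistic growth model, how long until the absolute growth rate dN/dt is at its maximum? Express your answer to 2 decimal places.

Logistic growth is fastest at N = K/2 = 12200.
A = (K − N₀)/N₀ = 36.139. Set K/(1 + A·e^(−rt)) = K/2 → A·e^(−rt) = 1.
e^(−0.43t) = 1/36.139 = 0.0276713, so t = ln(36.139)/0.43 = 3.5874/0.43 = 8.3427.

8.34 years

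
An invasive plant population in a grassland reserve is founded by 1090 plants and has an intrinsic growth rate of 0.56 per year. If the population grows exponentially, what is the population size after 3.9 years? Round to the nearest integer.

9681 plants

N(t) = N₀·e^(rt) = 1090 × e^(0.56×3.9) = 1090 × e^2.184.
e^2.184 ≈ 8.8818, so N ≈ 1090 × 8.8818 = 9681.12.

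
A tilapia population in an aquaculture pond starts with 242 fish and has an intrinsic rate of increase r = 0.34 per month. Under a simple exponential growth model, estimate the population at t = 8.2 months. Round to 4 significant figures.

N(t) = N₀·e^(rt) = 242 × e^(0.34×8.2) = 242 × e^2.788.
e^2.788 ≈ 16.248, so N ≈ 242 × 16.248 = 3932.13.

3932 fish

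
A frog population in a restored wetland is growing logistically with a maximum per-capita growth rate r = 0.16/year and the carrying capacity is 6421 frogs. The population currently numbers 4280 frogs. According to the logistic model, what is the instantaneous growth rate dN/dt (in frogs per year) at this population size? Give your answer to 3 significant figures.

dN/dt = rN(1 − N/K) = 0.16 × 4280 × (1 − 4280/6421).
1 − 4280/6421 = 0.33344; dN/dt = 0.16 × 4280 × 0.33344 = 228.34.

228 frogs per year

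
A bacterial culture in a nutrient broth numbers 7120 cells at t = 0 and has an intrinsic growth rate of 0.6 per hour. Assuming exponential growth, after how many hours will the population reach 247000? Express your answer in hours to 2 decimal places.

Set N₀·e^(rt) = 247000: e^(0.6·t) = 247000/7120 = 34.691.
0.6·t = ln(34.691) = 3.5465, so t = 3.5465/0.6 = 5.9108.

5.91 hours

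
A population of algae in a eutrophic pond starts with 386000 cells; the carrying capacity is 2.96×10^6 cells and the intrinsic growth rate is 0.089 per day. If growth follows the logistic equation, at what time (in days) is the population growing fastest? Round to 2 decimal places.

21.32 days

Logistic growth is fastest at N = K/2 = 1.48×10^6.
A = (K − N₀)/N₀ = 6.6684. Set K/(1 + A·e^(−rt)) = K/2 → A·e^(−rt) = 1.
e^(−0.089t) = 1/6.6684 = 0.149961, so t = ln(6.6684)/0.089 = 1.8974/0.089 = 21.319.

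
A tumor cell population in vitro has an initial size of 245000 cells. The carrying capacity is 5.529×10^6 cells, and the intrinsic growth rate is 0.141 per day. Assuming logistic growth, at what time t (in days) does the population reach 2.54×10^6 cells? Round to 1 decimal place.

20.6 days

A = (K − N₀)/N₀ = (5.529×10^6 − 245000)/245000 = 21.567.
Solve 5.529×10^6/(1 + 21.567·e^(−0.141t)) = 2.54×10^6: 1 + 21.567·e^(−0.141t) = 2.1768, so e^(−0.141t) = 0.0545627.
−0.141·t = ln(0.0545627) = -2.9084, so t = 2.9084/0.141 = 20.627.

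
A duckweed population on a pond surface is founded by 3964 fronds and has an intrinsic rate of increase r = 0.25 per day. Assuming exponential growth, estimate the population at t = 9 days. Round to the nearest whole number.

N(t) = N₀·e^(rt) = 3964 × e^(0.25×9) = 3964 × e^2.25.
e^2.25 ≈ 9.4877, so N ≈ 3964 × 9.4877 = 37609.4.

37609 fronds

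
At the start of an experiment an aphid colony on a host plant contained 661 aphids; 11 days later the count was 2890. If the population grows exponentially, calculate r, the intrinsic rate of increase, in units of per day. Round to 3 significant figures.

0.134 per day

From N(t) = N₀·e^(rt): e^(r·11) = 2890/661 = 4.3722.
r·11 = ln(4.3722) = 1.4753, so r = 1.4753/11 = 0.13411.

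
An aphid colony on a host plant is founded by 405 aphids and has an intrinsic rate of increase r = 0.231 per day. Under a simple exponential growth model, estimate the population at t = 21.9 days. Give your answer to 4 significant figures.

63750 aphids

N(t) = N₀·e^(rt) = 405 × e^(0.231×21.9) = 405 × e^5.059.
e^5.059 ≈ 157.42, so N ≈ 405 × 157.42 = 63754.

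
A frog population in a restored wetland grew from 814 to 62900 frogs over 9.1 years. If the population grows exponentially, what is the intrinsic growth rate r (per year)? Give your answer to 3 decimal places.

0.478 per year

From N(t) = N₀·e^(rt): e^(r·9.1) = 62900/814 = 77.273.
r·9.1 = ln(77.273) = 4.3473, so r = 4.3473/9.1 = 0.47773.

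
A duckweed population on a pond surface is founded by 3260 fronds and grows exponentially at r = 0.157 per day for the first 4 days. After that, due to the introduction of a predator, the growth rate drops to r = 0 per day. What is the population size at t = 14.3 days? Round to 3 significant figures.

Phase 1: N(4) = 3260·e^(0.157×4) = 3260·e^0.628 = 6108.78.
Phase 2 runs for 14.3 − 4 = 10.3 days at r = 0.
N(14.3) = 6108.78·e^(0×10.3) = 6108.78·e^-0 = 6108.78.

6110 fronds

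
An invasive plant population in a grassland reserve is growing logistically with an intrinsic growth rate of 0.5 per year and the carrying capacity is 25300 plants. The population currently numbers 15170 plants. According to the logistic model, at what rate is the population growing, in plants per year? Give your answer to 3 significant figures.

dN/dt = rN(1 − N/K) = 0.5 × 15170 × (1 − 15170/25300).
1 − 15170/25300 = 0.4004; dN/dt = 0.5 × 15170 × 0.4004 = 3037.

3040 plants per year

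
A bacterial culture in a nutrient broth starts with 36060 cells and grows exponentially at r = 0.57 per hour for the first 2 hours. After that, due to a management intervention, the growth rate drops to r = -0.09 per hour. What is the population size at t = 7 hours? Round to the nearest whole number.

Phase 1: N(2) = 36060·e^(0.57×2) = 36060·e^1.14 = 112751.
Phase 2 runs for 7 − 2 = 5 hours at r = -0.09.
N(7) = 112751·e^(-0.09×5) = 112751·e^-0.45 = 71893.4.

71893 cells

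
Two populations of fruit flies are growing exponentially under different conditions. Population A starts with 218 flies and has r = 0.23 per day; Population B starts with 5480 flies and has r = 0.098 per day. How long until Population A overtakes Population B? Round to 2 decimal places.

Set 218·e^(0.23t) = 5480·e^(0.098t).
e^((0.23 − 0.098)t) = 5480/218 → e^(0.132·t) = 25.138.
0.132·t = ln(25.138) = 3.2244, so t = 3.2244/0.132 = 24.427.

24.43 days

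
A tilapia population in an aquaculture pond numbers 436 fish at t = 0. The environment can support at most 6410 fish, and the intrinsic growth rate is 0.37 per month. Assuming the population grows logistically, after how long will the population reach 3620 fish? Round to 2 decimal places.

A = (K − N₀)/N₀ = (6410 − 436)/436 = 13.702.
Solve 6410/(1 + 13.702·e^(−0.37t)) = 3620: 1 + 13.702·e^(−0.37t) = 1.7707, so e^(−0.37t) = 0.0562493.
−0.37·t = ln(0.0562493) = -2.878, so t = 2.878/0.37 = 7.7783.

7.78 months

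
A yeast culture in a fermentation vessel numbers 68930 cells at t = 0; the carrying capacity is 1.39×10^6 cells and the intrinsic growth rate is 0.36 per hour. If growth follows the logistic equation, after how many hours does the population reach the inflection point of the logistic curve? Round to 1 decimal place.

Logistic growth is fastest at N = K/2 = 695000.
A = (K − N₀)/N₀ = 19.165. Set K/(1 + A·e^(−rt)) = K/2 → A·e^(−rt) = 1.
e^(−0.36t) = 1/19.165 = 0.0521774, so t = ln(19.165)/0.36 = 2.9531/0.36 = 8.2031.

8.2 hours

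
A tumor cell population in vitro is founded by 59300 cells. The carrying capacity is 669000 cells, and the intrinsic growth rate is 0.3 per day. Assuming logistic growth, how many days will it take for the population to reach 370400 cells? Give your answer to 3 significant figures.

8.49 days

A = (K − N₀)/N₀ = (669000 − 59300)/59300 = 10.282.
Solve 669000/(1 + 10.282·e^(−0.3t)) = 370400: 1 + 10.282·e^(−0.3t) = 1.8062, so e^(−0.3t) = 0.0784074.
−0.3·t = ln(0.0784074) = -2.5458, so t = 2.5458/0.3 = 8.4861.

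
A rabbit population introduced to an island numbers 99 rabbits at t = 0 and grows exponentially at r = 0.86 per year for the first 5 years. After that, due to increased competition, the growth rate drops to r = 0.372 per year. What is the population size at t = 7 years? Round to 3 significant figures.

Phase 1: N(5) = 99·e^(0.86×5) = 99·e^4.3 = 7296.28.
Phase 2 runs for 7 − 5 = 2 years at r = 0.372.
N(7) = 7296.28·e^(0.372×2) = 7296.28·e^0.744 = 15353.8.

15400 rabbits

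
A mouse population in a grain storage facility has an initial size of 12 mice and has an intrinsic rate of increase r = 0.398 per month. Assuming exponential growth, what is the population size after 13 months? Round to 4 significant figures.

N(t) = N₀·e^(rt) = 12 × e^(0.398×13) = 12 × e^5.174.
e^5.174 ≈ 176.62, so N ≈ 12 × 176.62 = 2119.44.

2119 mice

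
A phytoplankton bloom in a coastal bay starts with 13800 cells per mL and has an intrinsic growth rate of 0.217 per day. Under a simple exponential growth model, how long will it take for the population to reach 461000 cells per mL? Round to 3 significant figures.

16.2 days

Set N₀·e^(rt) = 461000: e^(0.217·t) = 461000/13800 = 33.406.
0.217·t = ln(33.406) = 3.5087, so t = 3.5087/0.217 = 16.169.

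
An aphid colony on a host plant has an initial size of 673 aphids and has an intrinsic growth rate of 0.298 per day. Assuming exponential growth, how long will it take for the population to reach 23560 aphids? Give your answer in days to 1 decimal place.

Set N₀·e^(rt) = 23560: e^(0.298·t) = 23560/673 = 35.007.
0.298·t = ln(35.007) = 3.5556, so t = 3.5556/0.298 = 11.931.

11.9 days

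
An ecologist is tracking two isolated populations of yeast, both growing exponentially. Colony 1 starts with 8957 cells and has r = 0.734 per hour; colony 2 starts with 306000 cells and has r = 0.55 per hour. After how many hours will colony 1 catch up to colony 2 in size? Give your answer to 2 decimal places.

19.19 hours

Set 8957·e^(0.734t) = 306000·e^(0.55t).
e^((0.734 − 0.55)t) = 306000/8957 → e^(0.184·t) = 34.163.
0.184·t = ln(34.163) = 3.5311, so t = 3.5311/0.184 = 19.191.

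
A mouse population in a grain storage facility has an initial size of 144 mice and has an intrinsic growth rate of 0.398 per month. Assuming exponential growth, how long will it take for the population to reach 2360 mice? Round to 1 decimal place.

Set N₀·e^(rt) = 2360: e^(0.398·t) = 2360/144 = 16.389.
0.398·t = ln(16.389) = 2.7966, so t = 2.7966/0.398 = 7.0266.

7.0 months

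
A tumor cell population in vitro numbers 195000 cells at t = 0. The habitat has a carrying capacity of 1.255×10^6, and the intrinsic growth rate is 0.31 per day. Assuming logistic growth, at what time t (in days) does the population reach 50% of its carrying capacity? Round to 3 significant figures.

A = (K − N₀)/N₀ = (1.255×10^6 − 195000)/195000 = 5.4359.
Solve 1.255×10^6/(1 + 5.4359·e^(−0.31t)) = 627500: 1 + 5.4359·e^(−0.31t) = 2, so e^(−0.31t) = 0.183962.
−0.31·t = ln(0.183962) = -1.693, so t = 1.693/0.31 = 5.4614.

5.46 days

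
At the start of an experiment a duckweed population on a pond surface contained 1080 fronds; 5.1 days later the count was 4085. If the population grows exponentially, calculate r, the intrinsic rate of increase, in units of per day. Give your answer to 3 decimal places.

0.261 per day

From N(t) = N₀·e^(rt): e^(r·5.1) = 4085/1080 = 3.7824.
r·5.1 = ln(3.7824) = 1.3304, so r = 1.3304/5.1 = 0.26086.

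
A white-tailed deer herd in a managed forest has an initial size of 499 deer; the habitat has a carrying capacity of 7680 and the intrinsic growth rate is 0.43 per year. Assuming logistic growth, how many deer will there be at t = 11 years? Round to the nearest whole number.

A = (K − N₀)/N₀ = (7680 − 499)/499 = 14.391.
N(t) = K/(1 + A·e^(−rt)) = 7680/(1 + 14.391×e^(−0.43×11)).
e^(−4.73) = 0.0088265; denominator = 1 + 14.391×0.0088265 = 1.127.
N = 7680/1.127 = 6814.43.

6814 deer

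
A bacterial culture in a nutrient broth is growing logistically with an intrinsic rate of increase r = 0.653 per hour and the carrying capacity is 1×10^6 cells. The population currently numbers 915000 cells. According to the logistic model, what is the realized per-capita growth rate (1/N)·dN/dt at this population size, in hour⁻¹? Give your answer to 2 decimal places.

0.06 per hour

(1/N)·dN/dt = r(1 − N/K) = 0.653 × (1 − 915000/1×10^6).
= 0.653 × 0.085 = 0.055505.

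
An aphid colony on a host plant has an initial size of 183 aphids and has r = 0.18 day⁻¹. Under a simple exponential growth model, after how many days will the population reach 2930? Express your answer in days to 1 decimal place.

Set N₀·e^(rt) = 2930: e^(0.18·t) = 2930/183 = 16.011.
0.18·t = ln(16.011) = 2.7733, so t = 2.7733/0.18 = 15.407.

15.4 days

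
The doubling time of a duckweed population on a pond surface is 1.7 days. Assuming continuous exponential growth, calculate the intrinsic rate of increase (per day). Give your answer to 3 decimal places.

0.408 per day

r = ln(2)/t_d = 0.6931/1.7 = 0.40773.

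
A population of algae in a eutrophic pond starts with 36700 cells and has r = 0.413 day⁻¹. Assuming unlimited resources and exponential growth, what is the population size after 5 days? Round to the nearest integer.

N(t) = N₀·e^(rt) = 36700 × e^(0.413×5) = 36700 × e^2.065.
e^2.065 ≈ 7.8853, so N ≈ 36700 × 7.8853 = 289390.

289390 cells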